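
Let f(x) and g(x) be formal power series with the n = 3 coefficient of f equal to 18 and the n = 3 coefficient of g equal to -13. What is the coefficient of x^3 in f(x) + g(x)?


Addition of formal power series is termwise.
The coefficient of x^3 in f + g = 18 + -13
= 5

5


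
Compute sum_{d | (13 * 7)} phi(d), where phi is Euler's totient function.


First, 13 * 7 = 91. One classical identity is sum_{d | n} phi(d) = n (each k in [1, n] has a unique gcd with n, and among the k's with gcd(k, n) = n/d there are phi(d) of them). So the sum equals 91. We also verify directly:
Divisors of 91: 1, 7, 13, 91.
phi values: 1, 6, 12, 72.
Sum = 91.

91


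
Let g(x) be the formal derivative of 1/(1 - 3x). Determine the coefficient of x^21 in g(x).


Differentiate termwise: d/dx sum_{k>=0} 3^k x^k = sum_{k>=1} k 3^k x^(k-1) = sum_{j>=0} (j+1) 3^(j+1) x^j.
Equivalently, d/dx [1/(1 - 3x)] = 3/(1 - 3x)^2.
For j = 21: 22 * 3^22 = 22 * 31381059609 = 690383311398.

690383311398


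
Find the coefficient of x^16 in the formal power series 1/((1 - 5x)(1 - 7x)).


By partial fractions or Cauchy convolution:
The coefficient equals sum_{k=0}^{16} 5^k * 7^(16-k).
= 115933787267041

115933787267041


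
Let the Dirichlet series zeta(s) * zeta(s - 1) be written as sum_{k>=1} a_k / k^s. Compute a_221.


Convolution gives a_k = sum_{d | k} d * 1 = sum_{d | k} d = sigma(k), the sum of positive divisors of k.
For k = 221, the divisors are 1, 13, 17, 221, so
sigma(221) = 1 + 13 + 17 + 221 = 252.

252


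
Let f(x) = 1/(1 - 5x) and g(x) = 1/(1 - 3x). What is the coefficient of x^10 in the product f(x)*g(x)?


The coefficient of x^n in f*g is the Cauchy product: sum_{k=0}^{n} a^k * b^(n-k).
With a=5, b=3, n=10:
sum_{k=0}^{10} 5^k * 3^(10-k)
= 24325489

24325489


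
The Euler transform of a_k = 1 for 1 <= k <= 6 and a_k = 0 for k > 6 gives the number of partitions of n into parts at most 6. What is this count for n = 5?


Partitions of 5 into parts at most 6:
Using generating function (1-x)^(-1)(1-x^2)^(-1)...(1-x^6)^(-1),
the coefficient of x^5 = 7

7


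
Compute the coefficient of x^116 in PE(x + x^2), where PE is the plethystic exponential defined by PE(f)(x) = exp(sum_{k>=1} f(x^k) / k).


With f(x) = x + x^2, the exponent is sum_{k>=1} (x^k + x^(2k)) / k = -ln(1 - x) - ln(1 - x^2). Exponentiating:
PE(x + x^2) = 1 / ((1 - x)(1 - x^2)).
This is the generating function for partitions of n into parts of size 1 or 2. The number of 2's can be any j in 0..58, and the rest are 1's, so
[x^116] = floor(116/2) + 1 = 59.

59


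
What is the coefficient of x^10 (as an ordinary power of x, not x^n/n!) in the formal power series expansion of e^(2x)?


The exponential series is e^y = sum_{k>=0} y^k / k!. Substituting y = 2x gives
e^(2x) = sum_{k>=0} 2^k x^k / k!.
So the coefficient of x^n is a^n/n! with a = 2, n = 10:
2^10 / 10! = 1024/3628800 = 4/14175

4/14175


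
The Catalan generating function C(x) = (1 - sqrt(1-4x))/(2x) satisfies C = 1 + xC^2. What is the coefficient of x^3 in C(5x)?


Substituting x -> 5x scales the n-th coefficient by 5^n, so [x^3] C(5x) = 5^3 * C_3.
C_3 = C(2*3, 3)/(4) = 20/4 = 5.
So 5^3 * 5 = 125 * 5 = 625.

625


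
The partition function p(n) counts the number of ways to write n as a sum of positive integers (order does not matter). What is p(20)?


Using the generating function prod_{k>=1} 1/(1-x^k), we compute p(20).
By dynamic programming over parts 1 through 20:
p(20) = 627

627


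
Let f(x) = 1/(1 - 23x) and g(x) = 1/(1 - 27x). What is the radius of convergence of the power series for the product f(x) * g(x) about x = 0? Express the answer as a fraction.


The radius of 1/(1 - 23x) is 1/23 (nearest singularity at x = 1/23), and the radius of 1/(1 - 27x) is 1/27.
The product f(x)*g(x) = 1/((1 - 23x)(1 - 27x)) has singularities at both 1/23 and 1/27, so its radius of convergence is the distance to the nearest one:
min(1/23, 1/27) = 1/27.

1/27


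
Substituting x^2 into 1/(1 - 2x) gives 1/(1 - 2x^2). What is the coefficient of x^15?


Since 1/(1 - 2x^2) only has even powers of x,
the coefficient of x^15 (odd) is 0.

0


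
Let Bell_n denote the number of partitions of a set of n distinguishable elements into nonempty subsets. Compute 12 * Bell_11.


Bell_11 can be computed from the Bell triangle or from Dobinski's identity Bell_n = (1/e) * sum_{k>=0} k^n / k!.
Computing Bell_11 = 678570.
Then 12 * 678570 = 8142840.

8142840


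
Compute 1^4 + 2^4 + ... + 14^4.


This power sum has a closed form given by Faulhaber's formula
sum_{k=1}^{m} k^p = (1 / (p + 1)) * sum_{j=0}^{p} C(p + 1, j) B_j m^(p + 1 - j),
but for small m direct computation is fastest:
1 + 16 + 81 + 256 + 625 + 1296 + 2401 + 4096 + 6561 + 10000 + 14641 + 20736 + 28561 + 38416 = 127687.

127687


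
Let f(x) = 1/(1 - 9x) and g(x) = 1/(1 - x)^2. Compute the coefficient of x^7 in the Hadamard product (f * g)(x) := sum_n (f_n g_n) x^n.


f has coefficients f_k = 9^k. For g = 1/(1 - x)^2 the coefficient is g_k = C(k + 1, 1) = k + 1. The Hadamard coefficient is (f * g)_k = 9^k * (k + 1).
For k = 7: 9^7 * 8 = 4782969 * 8 = 38263752.

38263752


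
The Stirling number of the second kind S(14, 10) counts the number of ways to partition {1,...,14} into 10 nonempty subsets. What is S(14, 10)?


Using the explicit formula S(n,k) = (1/k!) sum_{j=0}^{k} (-1)^(k-j) C(k,j) j^n:
S(14, 10) = 752752
Equivalently, S(n,k) is n! times the coefficient of x^n in the EGF (e^x - 1)^k / k!.

752752


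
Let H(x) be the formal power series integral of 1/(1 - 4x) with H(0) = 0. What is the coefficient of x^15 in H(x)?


1/(1 - 4x) = sum_{k>=0} 4^k x^k. Integrating termwise with H(0) = 0:
H(x) = sum_{k>=0} 4^k x^(k+1) / (k+1) = sum_{m>=1} 4^(m-1) x^m / m.
For m = 15: 4^14/15 = 268435456/15 = 268435456/15.

268435456/15


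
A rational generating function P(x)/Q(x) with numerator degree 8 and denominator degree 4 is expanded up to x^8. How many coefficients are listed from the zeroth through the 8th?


Expanding up to x^8 gives the coefficients for x^0, x^1, ..., x^8.
That is 8 + 1 = 9 coefficients in total.

9


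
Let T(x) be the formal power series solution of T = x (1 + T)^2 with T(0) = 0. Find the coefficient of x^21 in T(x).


Apply the Lagrange inversion formula: if T = x * phi(T) with phi(t) = (1 + t)^2, then [x^n] T = (1/n) [t^(n-1)] phi(t)^n = (1/n) [t^(n-1)] (1 + t)^(2n) = (1/n) C(2n, n-1).
Using the identity C(2n, n-1) = C(2n, n) * n / (n+1), the unscaled factor equals C(2n, n) / (n+1) = C_n, the n-th Catalan number.
For n = 21: C_21 = C(42, 21) / 22 = 538257874440/22 = 24466267020 = 24466267020.

24466267020


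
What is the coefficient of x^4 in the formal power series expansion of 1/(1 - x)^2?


The expansion 1/(1 - x)^r = sum_{k>=0} C(k + r - 1, r - 1) x^k follows from the multiset / negative-binomial theorem (or from repeated differentiation of the geometric series).
For r = 2 and k = 4:
C(5, 1) = 120 / (1 * 24) = 5.

5


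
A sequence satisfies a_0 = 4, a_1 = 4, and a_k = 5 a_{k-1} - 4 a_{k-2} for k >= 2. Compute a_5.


The characteristic equation is t^2 - 5 t + 4 = 0, with roots r_1 = 4 and r_2 = 1 (so c_1 = r_1 + r_2, c_2 = -r_1 r_2 as required).
One can use the closed form a_n = A r_1^n + B r_2^n, but direct iteration is more reliable:
a_0 = 4, a_1 = 4, a_2 = 4, a_3 = 4, a_4 = 4, a_5 = 4.
So a_5 = 4.

4


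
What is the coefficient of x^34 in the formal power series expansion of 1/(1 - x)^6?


The negative binomial / multiset identity is
1/(1 - x)^r = sum_{k>=0} C(k + r - 1, r - 1) x^k.
Here r = 6 and k = 34, so the coefficient is
C(34 + 5, 5) = C(39, 5)
= 575757

575757


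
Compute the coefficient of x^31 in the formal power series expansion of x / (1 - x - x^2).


Let f(x) = sum_{k>=0} a_k x^k. Multiplying f(x) * (1 - x - x^2) = x and matching coefficients gives a_0 = 0, a_1 = 1, and a_k = a_{k-1} + a_{k-2} for k >= 2. These are the Fibonacci numbers F_k.
Iterating from F_0 = 0, F_1 = 1:
F_0=0, F_1=1, F_2=1, F_3=2, F_4=3, F_5=5, F_6=8, F_7=13, F_8=21, F_9=34, ...
F_31 = 1346269.

1346269


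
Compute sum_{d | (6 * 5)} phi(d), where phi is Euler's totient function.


First, 6 * 5 = 30. One classical identity is sum_{d | n} phi(d) = n (each k in [1, n] has a unique gcd with n, and among the k's with gcd(k, n) = n/d there are phi(d) of them). So the sum equals 30. We also verify directly:
Divisors of 30: 1, 2, 3, 5, 6, 10, 15, 30.
phi values: 1, 1, 2, 4, 2, 4, 8, 8.
Sum = 30.

30


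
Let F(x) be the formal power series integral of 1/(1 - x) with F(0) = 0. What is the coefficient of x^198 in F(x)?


1/(1 - x) = sum_{k>=0} x^k. Integrating termwise and using F(0) = 0 gives
F(x) = sum_{k>=0} x^(k+1) / (k+1) = sum_{m>=1} x^m / m = -ln(1 - x).
So the coefficient of x^198 is 1/198 = 1/198.

1/198


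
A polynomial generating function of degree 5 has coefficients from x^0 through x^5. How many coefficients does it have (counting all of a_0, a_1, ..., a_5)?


A polynomial of degree 5 takes the form a_0 + a_1 x + ... + a_5 x^5.
The number of coefficients is 5 + 1 = 6.

6


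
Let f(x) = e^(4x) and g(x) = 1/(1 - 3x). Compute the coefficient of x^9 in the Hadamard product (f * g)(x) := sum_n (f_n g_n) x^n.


Expanding: f_k = 4^k/k! (from e^(4x)) and g_k = 3^k (from 1/(1 - 3x)). So the Hadamard coefficient (f * g)_k = 4^k 3^k / k! = (12)^k / k!.
For k = 9: 12^9/9! = 5159780352/362880 = 497664/35.

497664/35


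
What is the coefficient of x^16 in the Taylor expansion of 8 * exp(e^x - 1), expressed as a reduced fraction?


exp(e^x - 1) = sum_{k>=0} Bell_k x^k / k!, where Bell_k is the k-th Bell number.
So the coefficient of x^16 is 8 * Bell_16 / 16!.
Computing: Bell_16 = 10480142147 and 16! = 20922789888000, giving
8 * 10480142147/20922789888000 = 10480142147/2615348736000.

10480142147/2615348736000


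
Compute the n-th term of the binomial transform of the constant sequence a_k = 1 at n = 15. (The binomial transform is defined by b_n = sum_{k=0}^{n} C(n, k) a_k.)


With a_k = 1 for all k, b_n = sum_{k=0}^{n} C(n, k) = 2^n by the binomial theorem.
For n = 15: 2^15 = 32768.

32768


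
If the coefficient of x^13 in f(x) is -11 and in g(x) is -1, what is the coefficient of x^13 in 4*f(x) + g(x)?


Scalar multiplication scales coefficients: 4 * -11 = -44.
Then add the g coefficient: -44 + -1
= -45

-45


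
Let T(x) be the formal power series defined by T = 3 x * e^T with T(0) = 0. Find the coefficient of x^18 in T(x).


Apply the Lagrange inversion formula: if T = 3 x * phi(T) with phi(t) = e^t, then
[x^n] T = 3^n * (1/n) [t^(n-1)] phi(t)^n = 3^n * (1/n) [t^(n-1)] e^(n t) = 3^n * (1/n) * n^(n-1) / (n-1)! = 3^n * n^(n-1) / n!.
When c = 1 this is the Cayley count of rooted labeled trees on n vertices, divided by n!.
For n = 18: 3^18 * 18^17 / 18! = 387420489 * 2185911559738696531968/6402373705728000 = 1969541804367222465762/14889875.

1969541804367222465762/14889875


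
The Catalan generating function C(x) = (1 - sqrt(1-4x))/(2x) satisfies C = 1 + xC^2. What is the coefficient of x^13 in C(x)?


Substituting x -> x scales the n-th coefficient by 1, so [x^13] C(x) = C_13.
C_13 = C(2*13, 13)/(14) = 10400600/14 = 742900.
= 742900.

742900


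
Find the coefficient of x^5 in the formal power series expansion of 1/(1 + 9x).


Write 1/(1 + c x) = 1/(1 - (-c) x) and apply the geometric-series identity
1/(1 - y) = sum_{k>=0} y^k to get 1/(1 + c x) = sum_{k>=0} (-c)^k x^k.
So the coefficient of x^k is (-c)^k = (-1)^k * c^k.
Here c = 9 and k = 5:
(-9)^5 = -1 * 59049 = -59049

-59049


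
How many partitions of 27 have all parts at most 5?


Using the generating function (1-x)^(-1)(1-x^2)^(-1)...(1-x^5)^(-1),
the coefficient of x^27 counts these restricted partitions.
Result = 480

480


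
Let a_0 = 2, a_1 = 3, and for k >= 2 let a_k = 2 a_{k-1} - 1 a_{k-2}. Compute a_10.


Iterating the recurrence forward:
a_0 = 2
a_1 = 3
a_2 = 2*3 - 1*2 = 4
a_3 = 2*4 - 1*3 = 5
a_4 = 2*5 - 1*4 = 6
a_5 = 2*6 - 1*5 = 7
a_6 = 2*7 - 1*6 = 8
a_7 = 2*8 - 1*7 = 9
a_8 = 2*9 - 1*8 = 10
a_9 = 2*10 - 1*9 = 11
a_10 = 2*11 - 1*10 = 12
So a_10 = 12.

12


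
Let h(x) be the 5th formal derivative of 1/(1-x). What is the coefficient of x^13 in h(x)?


Differentiating 5 times: d^5/dx^5 [1/(1-x)] = 5!/(1-x)^6.
The expansion 1/(1-x)^6 = sum_{k>=0} C(k+5, 5) x^k, so the coefficient of x^n in 5!/(1-x)^6 is 5! * C(n+5, 5).
For n = 13: 120 * C(18, 5) = 120 * 8568 = 1028160

1028160


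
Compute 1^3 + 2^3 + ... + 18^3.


This power sum has a closed form given by Faulhaber's formula
sum_{k=1}^{m} k^p = (1 / (p + 1)) * sum_{j=0}^{p} C(p + 1, j) B_j m^(p + 1 - j),
but for small m direct computation is fastest:
1 + 8 + 27 + 64 + 125 + 216 + 343 + 512 + 729 + 1000 + 1331 + 1728 + 2197 + 2744 + 3375 + 4096 + 4913 + 5832 = 29241.

29241


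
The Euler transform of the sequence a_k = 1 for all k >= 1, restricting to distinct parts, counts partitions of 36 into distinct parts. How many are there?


Partitions of 36 into distinct parts can be computed via generating function.
Product (1+x)(1+x^2)(1+x^3)...
The coefficient of x^36 = 668

668


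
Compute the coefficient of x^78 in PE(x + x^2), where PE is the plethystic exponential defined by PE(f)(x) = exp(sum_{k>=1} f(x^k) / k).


With f(x) = x + x^2, the exponent is sum_{k>=1} (x^k + x^(2k)) / k = -ln(1 - x) - ln(1 - x^2). Exponentiating:
PE(x + x^2) = 1 / ((1 - x)(1 - x^2)).
This is the generating function for partitions of n into parts of size 1 or 2. The number of 2's can be any j in 0..39, and the rest are 1's, so
[x^78] = floor(78/2) + 1 = 40.

40


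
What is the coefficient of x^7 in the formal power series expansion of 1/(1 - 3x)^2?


The general identity 1/(1 - c x)^r = sum_{k>=0} c^k C(k + r - 1, r - 1) x^k follows by substituting y = c x into 1/(1 - y)^r = sum_{k>=0} C(k + r - 1, r - 1) y^k.
For c = 3, r = 2, k = 7:
3^7 * C(8, 1) = 2187 * 8 = 17496.

17496


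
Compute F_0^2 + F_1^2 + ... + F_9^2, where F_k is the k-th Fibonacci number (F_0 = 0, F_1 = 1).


There is a standard identity sum_{k=0}^{N} F_k^2 = F_N * F_{N+1} (proved inductively from the telescoping relation F_k^2 = F_k F_{k+1} - F_{k-1} F_k). Then
sum_{k=0}^{9} F_k^2 = F_9 F_10 - F_0 F_0.
Computing: F_9 = 34, F_10 = 55.
Sum = 34 * 55 = 1870.

1870


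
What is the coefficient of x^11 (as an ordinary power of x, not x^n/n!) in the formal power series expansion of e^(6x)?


The exponential series is e^y = sum_{k>=0} y^k / k!. Substituting y = 6x gives
e^(6x) = sum_{k>=0} 6^k x^k / k!.
So the coefficient of x^n is a^n/n! with a = 6, n = 11:
6^11 / 11! = 362797056/39916800 = 17496/1925

17496/1925


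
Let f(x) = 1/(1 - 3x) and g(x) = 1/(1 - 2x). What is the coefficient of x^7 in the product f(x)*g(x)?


The coefficient of x^n in f*g is the Cauchy product: sum_{k=0}^{n} a^k * b^(n-k).
With a=3, b=2, n=7:
sum_{k=0}^{7} 3^k * 2^(7-k)
= 6305

6305


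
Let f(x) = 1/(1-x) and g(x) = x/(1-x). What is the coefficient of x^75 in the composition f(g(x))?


First simplify the composition: f(g(x)) = 1/(1 - x/(1-x)) = (1-x)/((1-x) - x) = (1-x)/(1-2x).
Now extract the coefficient. Write (1-x)/(1-2x) = 1/(1-2x) - x/(1-2x).
The coefficient of x^n in 1/(1-2x) is 2^n, and in x/(1-2x) is 2^(n-1) (for n >= 1).
So the coefficient of x^75 is 2^75 - 2^74 = 37778931862957161709568 - 18889465931478580854784 = 18889465931478580854784.

18889465931478580854784


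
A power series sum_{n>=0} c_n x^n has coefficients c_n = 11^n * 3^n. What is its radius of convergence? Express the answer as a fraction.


By the root test (Cauchy-Hadamard), the radius is R = 1 / limsup_n |c_n|^(1/n).
Here |c_n|^(1/n) = (11^n * 3^n)^(1/n) = 11 * 3 = 33 for all n.
So R = 1/33 = 1/33.

1/33


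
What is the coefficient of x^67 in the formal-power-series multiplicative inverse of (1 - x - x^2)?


Let the inverse be f(x) = sum_{k>=0} a_k x^k. From f(x) * (1 - x - x^2) = 1 and matching coefficients:
 x^0: a_0 = 1.
 x^1: a_1 - a_0 = 0, so a_1 = 1.
 x^k (k >= 2): a_k - a_{k-1} - a_{k-2} = 0, i.e. a_k = a_{k-1} + a_{k-2}.
This is the Fibonacci-type recurrence shifted so that a_0 = a_1 = 1.
Iterating: a_0=1, a_1=1, a_2=2, a_3=3, a_4=5, a_5=8, a_6=13, a_7=21, a_8=34, a_9=55, ...
a_67 = 72723460248141.

72723460248141


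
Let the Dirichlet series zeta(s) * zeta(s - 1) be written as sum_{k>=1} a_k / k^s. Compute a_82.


Convolution gives a_k = sum_{d | k} d * 1 = sum_{d | k} d = sigma(k), the sum of positive divisors of k.
For k = 82, the divisors are 1, 2, 41, 82, so
sigma(82) = 1 + 2 + 41 + 82 = 126.

126


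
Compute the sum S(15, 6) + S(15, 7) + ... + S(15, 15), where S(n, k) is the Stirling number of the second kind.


By definition, S(n, k) counts partitions of an n-set into exactly k nonempty blocks.
Computing row n = 15 for k = 6..15:
S(15, k): 420693273, 408741333, 216627840, 67128490, 12662650, 1479478, 106470, 4550, 105, 1
Sum = 1127444190.

1127444190


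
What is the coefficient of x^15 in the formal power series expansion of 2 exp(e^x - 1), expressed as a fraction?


exp(e^x - 1) is the exponential generating function for the Bell numbers Bell_k: exp(e^x - 1) = sum_{k>=0} Bell_k x^k / k!.
So the coefficient of x^15 in 2 exp(e^x - 1) is 2 Bell_15 / 15!.
Computing: Bell_15 = 1382958545 and 15! = 1307674368000, giving
2 * 1382958545/1307674368000 = 276591709/130767436800.

276591709/130767436800


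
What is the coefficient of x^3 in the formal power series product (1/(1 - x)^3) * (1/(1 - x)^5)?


Combine the factors: (1/(1 - x)^3) * (1/(1 - x)^5) = 1/(1 - x)^8.
Then use 1/(1 - x)^r = sum_{k>=0} C(k + r - 1, r - 1) x^k with r = 8 and k = 3:
C(10, 7) = 120.

120


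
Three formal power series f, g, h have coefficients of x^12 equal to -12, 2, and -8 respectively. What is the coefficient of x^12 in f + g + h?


Series addition is componentwise:
-12 + 2 + -8
= -18

-18


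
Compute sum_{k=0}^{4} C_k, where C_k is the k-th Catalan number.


C_0 through C_4: 1, 1, 2, 5, 14
Sum = 1 + 1 + 2 + 5 + 14
= 23

23


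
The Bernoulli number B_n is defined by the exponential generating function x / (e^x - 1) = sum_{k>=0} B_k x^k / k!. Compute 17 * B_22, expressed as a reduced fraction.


Bernoulli numbers can also be computed recursively via B_0 = 1 and sum_{j=0}^{m} C(m+1, j) B_j = 0 for m >= 1. Odd-index Bernoulli numbers vanish for k >= 3.
Computing B_22 = 854513/138, so 17 * B_22 = 17 * 854513/138 = 14526721/138.

14526721/138


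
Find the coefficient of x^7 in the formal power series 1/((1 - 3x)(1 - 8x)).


By partial fractions or Cauchy convolution:
The coefficient equals sum_{k=0}^{7} 3^k * 8^(7-k).
= 3354131

3354131


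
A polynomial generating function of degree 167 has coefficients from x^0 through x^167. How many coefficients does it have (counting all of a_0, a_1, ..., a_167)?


A polynomial of degree 167 takes the form a_0 + a_1 x + ... + a_167 x^167.
The number of coefficients is 167 + 1 = 168.

168


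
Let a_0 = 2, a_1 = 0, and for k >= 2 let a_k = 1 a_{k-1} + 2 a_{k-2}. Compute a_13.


Iterating the recurrence forward:
a_0 = 2
a_1 = 0
a_2 = 1*0 + 2*2 = 4
a_3 = 1*4 + 2*0 = 4
a_4 = 1*4 + 2*4 = 12
a_5 = 1*12 + 2*4 = 20
a_6 = 1*20 + 2*12 = 44
a_7 = 1*44 + 2*20 = 84
a_8 = 1*84 + 2*44 = 172
a_9 = 1*172 + 2*84 = 340
a_10 = 1*340 + 2*172 = 684
a_11 = 1*684 + 2*340 = 1364
a_12 = 1*1364 + 2*684 = 2732
a_13 = 1*2732 + 2*1364 = 5460
So a_13 = 5460.

5460


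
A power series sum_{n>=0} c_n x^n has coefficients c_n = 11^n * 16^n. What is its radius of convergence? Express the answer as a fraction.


By the root test (Cauchy-Hadamard), the radius is R = 1 / limsup_n |c_n|^(1/n).
Here |c_n|^(1/n) = (11^n * 16^n)^(1/n) = 11 * 16 = 176 for all n.
So R = 1/176 = 1/176.

1/176


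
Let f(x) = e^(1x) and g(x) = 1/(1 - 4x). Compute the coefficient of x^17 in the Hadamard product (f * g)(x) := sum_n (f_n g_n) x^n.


Expanding: f_k = 1^k/k! (from e^(1x)) and g_k = 4^k (from 1/(1 - 4x)). So the Hadamard coefficient (f * g)_k = 1^k 4^k / k! = (4)^k / k!.
For k = 17: 4^17/17! = 17179869184/355687428096000 = 524288/10854718875.

524288/10854718875


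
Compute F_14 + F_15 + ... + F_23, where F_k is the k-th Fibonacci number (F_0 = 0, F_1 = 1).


Use the identity sum_{k=0}^{N} F_k = F_{N+2} - 1 (which follows from F_{k+2} - F_{k+1} = F_k). Then
sum_{k=14}^{23} F_k = (F_{25} - 1) - (F_{15} - 1) = F_{25} - F_{15}.
Computing: F_{25} = 75025, F_{15} = 610, so
Sum = 75025 - 610 = 74415.

74415


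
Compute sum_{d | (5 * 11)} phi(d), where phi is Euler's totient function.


First, 5 * 11 = 55. One classical identity is sum_{d | n} phi(d) = n (each k in [1, n] has a unique gcd with n, and among the k's with gcd(k, n) = n/d there are phi(d) of them). So the sum equals 55. We also verify directly:
Divisors of 55: 1, 5, 11, 55.
phi values: 1, 4, 10, 40.
Sum = 55.

55


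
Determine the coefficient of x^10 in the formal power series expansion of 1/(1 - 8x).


The geometric series identity gives 1/(1 - c x) = sum_{k>=0} c^k x^k, so the coefficient of x^k is c^k.
Here c = 8 and k = 10.
Computing: 8^10 = 1073741824

1073741824


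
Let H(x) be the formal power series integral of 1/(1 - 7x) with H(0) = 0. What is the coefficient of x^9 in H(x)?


1/(1 - 7x) = sum_{k>=0} 7^k x^k. Integrating termwise with H(0) = 0:
H(x) = sum_{k>=0} 7^k x^(k+1) / (k+1) = sum_{m>=1} 7^(m-1) x^m / m.
For m = 9: 7^8/9 = 5764801/9 = 5764801/9.

5764801/9


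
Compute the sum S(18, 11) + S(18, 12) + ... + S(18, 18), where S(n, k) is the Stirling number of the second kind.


By definition, S(n, k) counts partitions of an n-set into exactly k nonempty blocks.
Computing row n = 18 for k = 11..18:
S(18, k): 8391004908, 1256328866, 125854638, 8408778, 367200, 9996, 153, 1
Sum = 9781974540.

9781974540


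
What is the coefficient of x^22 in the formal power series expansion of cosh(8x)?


The Maclaurin series is cosh(t) = sum_{m>=0} t^(2m) / (2m)!, so substituting t = 8x, only even powers of x are nonzero, with coefficient of x^(2m) equal to 8^(2m) / (2m)!.
For x^22 the coefficient is 8^22/22! = 73786976294838206464/1124000727777607680000 = 140737488355328/2143861251406875.

140737488355328/2143861251406875


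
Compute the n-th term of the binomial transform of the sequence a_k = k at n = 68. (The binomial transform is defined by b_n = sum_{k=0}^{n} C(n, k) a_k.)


With a_k = k, b_n = sum_{k=0}^{n} C(n, k) k. Using k * C(n, k) = n * C(n-1, k-1) gives b_n = n * sum_{k>=1} C(n-1, k-1) = n * 2^(n-1).
For n = 68: 68 * 2^67 = 68 * 147573952589676412928 = 10035028776097996079104.

10035028776097996079104


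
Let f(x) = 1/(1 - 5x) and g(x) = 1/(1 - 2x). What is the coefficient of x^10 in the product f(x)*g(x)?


The coefficient of x^n in f*g is the Cauchy product: sum_{k=0}^{n} a^k * b^(n-k).
With a=5, b=2, n=10:
sum_{k=0}^{10} 5^k * 2^(10-k)
= 16275359

16275359


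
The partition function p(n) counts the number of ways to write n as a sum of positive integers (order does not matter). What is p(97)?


Using the generating function prod_{k>=1} 1/(1-x^k), we compute p(97).
By dynamic programming over parts 1 through 97:
p(97) = 133230930

133230930


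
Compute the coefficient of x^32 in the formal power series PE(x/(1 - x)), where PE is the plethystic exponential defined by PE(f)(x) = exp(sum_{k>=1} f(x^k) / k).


For f(x) = x/(1 - x) we have
sum_{k>=1} f(x^k) / k = sum_{k>=1} (1/k) * x^k / (1 - x^k) = sum_{k, m >= 1} x^(k m) / k,
which after exponentiating simplifies to
PE(x/(1 - x)) = prod_{k>=1} 1 / (1 - x^k).
This is the generating function for the partition function p(n), so the coefficient of x^32 is p(32).
Computing p(32) by dynamic programming over parts 1, 2, ..., 32: p(32) = 8349.

8349


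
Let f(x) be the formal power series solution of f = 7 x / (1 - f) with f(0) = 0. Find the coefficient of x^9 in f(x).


Apply Lagrange inversion: f = 7 x * phi(f) with phi(t) = 1/(1 - t), so
[x^n] f = 7^n * (1/n) [t^(n-1)] phi(t)^n = 7^n * (1/n) [t^(n-1)] (1 - t)^(-n) = 7^n * (1/n) C(2n - 2, n - 1) = 7^n * C_{n-1}.
For n = 9: C_8 = C(16, 8) / 9 = 12870/9 = 1430.
With the 7^9 = 40353607 factor, the coefficient is 40353607 * 1430 = 57705658010.

57705658010


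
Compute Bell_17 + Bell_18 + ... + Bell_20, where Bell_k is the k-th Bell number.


Recall Bell_k counts set partitions of a k-set (with Bell_0 = 1 by convention).
Bell_17 through Bell_20: 82864869804, 682076806159, 5832742205057, 51724158235372
Sum = 82864869804 + 682076806159 + 5832742205057 + 51724158235372 = 58321842116392.

58321842116392


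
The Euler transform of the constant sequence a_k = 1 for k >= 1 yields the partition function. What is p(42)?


The Euler transform converts the sequence a_k = 1 into the number of integer partitions.
Using the recurrence or dynamic programming:
p(42) = 53174

53174


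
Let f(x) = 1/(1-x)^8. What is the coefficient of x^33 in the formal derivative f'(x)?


Differentiate: d/dx [ 1/(1-x)^r ] = r / (1-x)^(r+1).
Here r = 8, so f'(x) = 8 / (1-x)^9.
The expansion of 1/(1-x)^(r+1) has coefficient of x^n equal to C(n+r, r).
So the coefficient of x^33 in f'(x) is
8 * C(41, 8) = 8 * 95548245 = 764385960

764385960


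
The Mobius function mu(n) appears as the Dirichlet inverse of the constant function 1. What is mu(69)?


69 = 3 * 23 (all distinct primes).
mu(69) = (-1)^2 = 1

1


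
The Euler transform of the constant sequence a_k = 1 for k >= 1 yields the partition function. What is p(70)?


The Euler transform converts the sequence a_k = 1 into the number of integer partitions.
Using the recurrence or dynamic programming:
p(70) = 4087968

4087968


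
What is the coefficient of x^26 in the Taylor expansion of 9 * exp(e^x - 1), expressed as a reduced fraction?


exp(e^x - 1) = sum_{k>=0} Bell_k x^k / k!, where Bell_k is the k-th Bell number.
So the coefficient of x^26 is 9 * Bell_26 / 26!.
Computing: Bell_26 = 49631246523618756274 and 26! = 403291461126605635584000000, giving
9 * 49631246523618756274/403291461126605635584000000 = 1459742544812316361/1317945951394136064000000.

1459742544812316361/1317945951394136064000000


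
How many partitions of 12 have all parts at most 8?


Using the generating function (1-x)^(-1)(1-x^2)^(-1)...(1-x^8)^(-1),
the coefficient of x^12 counts these restricted partitions.
Result = 70

70


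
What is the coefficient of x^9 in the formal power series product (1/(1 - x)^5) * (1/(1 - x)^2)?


Combine the factors: (1/(1 - x)^5) * (1/(1 - x)^2) = 1/(1 - x)^7.
Then use 1/(1 - x)^r = sum_{k>=0} C(k + r - 1, r - 1) x^k with r = 7 and k = 9:
C(15, 6) = 5005.

5005


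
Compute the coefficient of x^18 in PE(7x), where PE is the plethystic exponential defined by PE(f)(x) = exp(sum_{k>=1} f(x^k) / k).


With f(x) = 7x, the exponent is sum_{k>=1} 7 x^k / k = 7 * (-ln(1 - x)). Exponentiating:
PE(7x) = exp(-7 ln(1 - x)) = 1/(1 - x)^7.
By the negative binomial expansion, [x^n] 1/(1 - x)^7 = C(n + 6, 6).
For n = 18: C(24, 6) = 134596.

134596


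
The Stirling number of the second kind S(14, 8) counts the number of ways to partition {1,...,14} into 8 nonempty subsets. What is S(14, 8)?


Using the explicit formula S(n,k) = (1/k!) sum_{j=0}^{k} (-1)^(k-j) C(k,j) j^n:
S(14, 8) = 20912320
Equivalently, S(n,k) is n! times the coefficient of x^n in the EGF (e^x - 1)^k / k!.

20912320


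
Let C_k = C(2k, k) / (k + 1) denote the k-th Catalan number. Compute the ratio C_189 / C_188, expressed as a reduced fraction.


Using C_k = (2k)! / (k! (k+1)!), the ratio C_{k+1}/C_k simplifies to
C_{k+1}/C_k = [(2k+2)! / ((k+1)! (k+2)!)] * [k! (k+1)! / (2k)!]
 = (2k+2)(2k+1) / ((k+1)(k+2)) = 2(2k+1) / (k+2).
For k = 188: 2(2*188 + 1) / (188 + 2) = 754/190 = 377/95.

377/95


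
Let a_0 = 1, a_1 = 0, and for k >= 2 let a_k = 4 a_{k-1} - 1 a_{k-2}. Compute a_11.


Iterating the recurrence forward:
a_0 = 1
a_1 = 0
a_2 = 4*0 - 1*1 = -1
a_3 = 4*-1 - 1*0 = -4
a_4 = 4*-4 - 1*-1 = -15
a_5 = 4*-15 - 1*-4 = -56
a_6 = 4*-56 - 1*-15 = -209
a_7 = 4*-209 - 1*-56 = -780
a_8 = 4*-780 - 1*-209 = -2911
a_9 = 4*-2911 - 1*-780 = -10864
a_10 = 4*-10864 - 1*-2911 = -40545
a_11 = 4*-40545 - 1*-10864 = -151316
So a_11 = -151316.

-151316


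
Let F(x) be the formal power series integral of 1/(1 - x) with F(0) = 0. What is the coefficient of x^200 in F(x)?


1/(1 - x) = sum_{k>=0} x^k. Integrating termwise and using F(0) = 0 gives
F(x) = sum_{k>=0} x^(k+1) / (k+1) = sum_{m>=1} x^m / m = -ln(1 - x).
So the coefficient of x^200 is 1/200 = 1/200.

1/200


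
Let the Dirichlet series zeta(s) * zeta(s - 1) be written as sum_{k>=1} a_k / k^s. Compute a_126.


Convolution gives a_k = sum_{d | k} d * 1 = sum_{d | k} d = sigma(k), the sum of positive divisors of k.
For k = 126, the divisors are 1, 2, 3, 6, 7, 9, 14, 18, 21, 42, 63, 126, so
sigma(126) = 1 + 2 + 3 + 6 + 7 + 9 + 14 + 18 + 21 + 42 + 63 + 126 = 312.

312


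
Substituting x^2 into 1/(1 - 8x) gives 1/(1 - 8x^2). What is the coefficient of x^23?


Since 1/(1 - 8x^2) only has even powers of x,
the coefficient of x^23 (odd) is 0.

0


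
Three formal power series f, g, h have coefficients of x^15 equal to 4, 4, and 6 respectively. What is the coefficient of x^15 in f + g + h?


Series addition is componentwise:
4 + 4 + 6
= 14

14


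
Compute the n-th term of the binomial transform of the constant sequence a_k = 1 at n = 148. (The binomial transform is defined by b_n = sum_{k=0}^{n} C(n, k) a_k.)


With a_k = 1 for all k, b_n = sum_{k=0}^{n} C(n, k) = 2^n by the binomial theorem.
For n = 148: 2^148 = 356811923176489970264571492362373784095686656.

356811923176489970264571492362373784095686656


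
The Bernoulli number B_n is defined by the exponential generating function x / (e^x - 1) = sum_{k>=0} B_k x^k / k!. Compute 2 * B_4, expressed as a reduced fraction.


Bernoulli numbers can also be computed recursively via B_0 = 1 and sum_{j=0}^{m} C(m+1, j) B_j = 0 for m >= 1. Odd-index Bernoulli numbers vanish for k >= 3.
Computing B_4 = -1/30, so 2 * B_4 = 2 * -1/30 = -1/15.

-1/15


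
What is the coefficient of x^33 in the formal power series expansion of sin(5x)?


The Maclaurin series is sin(t) = sum_{k>=0} (-1)^k t^(2k+1) / (2k+1)!, so substituting t = 5x, only odd powers of x are nonzero, with coefficient of x^(2k+1) equal to (-1)^k 5^(2k+1) / (2k+1)!.
Write 33 = 2*16 + 1, giving the coefficient (-1)^16 * 5^33 / 33! = 116415321826934814453125/8683317618811886495518194401280000000 = 1490116119384765625/111146465520792147142632888336384.

1490116119384765625/111146465520792147142632888336384


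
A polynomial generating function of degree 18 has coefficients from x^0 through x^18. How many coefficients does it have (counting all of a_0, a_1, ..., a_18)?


A polynomial of degree 18 takes the form a_0 + a_1 x + ... + a_18 x^18.
The number of coefficients is 18 + 1 = 19.

19


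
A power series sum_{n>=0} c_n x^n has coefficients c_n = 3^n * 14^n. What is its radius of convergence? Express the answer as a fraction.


By the root test (Cauchy-Hadamard), the radius is R = 1 / limsup_n |c_n|^(1/n).
Here |c_n|^(1/n) = (3^n * 14^n)^(1/n) = 3 * 14 = 42 for all n.
So R = 1/42 = 1/42.

1/42


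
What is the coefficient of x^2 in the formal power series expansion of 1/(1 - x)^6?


The negative binomial / multiset identity is
1/(1 - x)^r = sum_{k>=0} C(k + r - 1, r - 1) x^k.
Here r = 6 and k = 2, so the coefficient is
C(2 + 5, 5) = C(7, 5)
= 21

21


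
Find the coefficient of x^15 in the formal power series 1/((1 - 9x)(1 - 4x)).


By partial fractions or Cauchy convolution:
The coefficient equals sum_{k=0}^{15} 9^k * 4^(15-k).
= 370603178776909

370603178776909


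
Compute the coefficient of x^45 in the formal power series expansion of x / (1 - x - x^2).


Let f(x) = sum_{k>=0} a_k x^k. Multiplying f(x) * (1 - x - x^2) = x and matching coefficients gives a_0 = 0, a_1 = 1, and a_k = a_{k-1} + a_{k-2} for k >= 2. These are the Fibonacci numbers F_k.
Iterating from F_0 = 0, F_1 = 1:
F_0=0, F_1=1, F_2=1, F_3=2, F_4=3, F_5=5, F_6=8, F_7=13, F_8=21, F_9=34, ...
F_45 = 1134903170.

1134903170


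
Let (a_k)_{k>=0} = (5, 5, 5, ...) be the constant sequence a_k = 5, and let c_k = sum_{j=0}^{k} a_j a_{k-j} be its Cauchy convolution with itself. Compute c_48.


Since a_j = 5 for all j >= 0, the convolution sum becomes
c_k = sum_{j=0}^{k} 5 * 5 = 25 * (k + 1).
Equivalently, the generating function of (a_k) is 5/(1 - x) and its square is 25/(1 - x)^2 = sum_{k>=0} 25(k + 1) x^k.
For k = 48: 25 * 49 = 1225.

1225


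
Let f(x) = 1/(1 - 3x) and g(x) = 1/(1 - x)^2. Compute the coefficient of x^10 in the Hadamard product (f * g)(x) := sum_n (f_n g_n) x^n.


f has coefficients f_k = 3^k. For g = 1/(1 - x)^2 the coefficient is g_k = C(k + 1, 1) = k + 1. The Hadamard coefficient is (f * g)_k = 3^k * (k + 1).
For k = 10: 3^10 * 11 = 59049 * 11 = 649539.

649539


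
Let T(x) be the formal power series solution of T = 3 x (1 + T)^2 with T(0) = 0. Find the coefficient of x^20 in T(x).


Apply the Lagrange inversion formula: if T = 3 x * phi(T) with phi(t) = (1 + t)^2, then [x^n] T = 3^n * (1/n) [t^(n-1)] phi(t)^n = 3^n * (1/n) [t^(n-1)] (1 + t)^(2n) = 3^n * (1/n) C(2n, n-1).
Using the identity C(2n, n-1) = C(2n, n) * n / (n+1), the unscaled factor equals C(2n, n) / (n+1) = C_n, the n-th Catalan number.
For n = 20: C_20 = C(40, 20) / 21 = 137846528820/21 = 6564120420.
With the 3^20 = 3486784401 factor, the coefficient is 3486784401 * 6564120420 = 22887672686741568420.

22887672686741568420


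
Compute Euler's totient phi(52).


phi(n) counts integers in [1, n] coprime to n. Using the multiplicative formula phi(n) = n * prod_{p | n} (1 - 1/p):
52 = 2^2 * 13, so
phi(52) = 52 * (1 - 1/2) * (1 - 1/13) = 24.

24


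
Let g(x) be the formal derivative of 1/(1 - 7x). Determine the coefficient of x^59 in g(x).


Differentiate termwise: d/dx sum_{k>=0} 7^k x^k = sum_{k>=1} k 7^k x^(k-1) = sum_{j>=0} (j+1) 7^(j+1) x^j.
Equivalently, d/dx [1/(1 - 7x)] = 7/(1 - 7x)^2.
For j = 59: 60 * 7^60 = 60 * 508021860739623365322188197652216501772434524836001 = 30481311644377401919331291859132990106346071490160060.

30481311644377401919331291859132990106346071490160060


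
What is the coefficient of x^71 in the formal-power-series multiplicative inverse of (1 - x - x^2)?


Let the inverse be f(x) = sum_{k>=0} a_k x^k. From f(x) * (1 - x - x^2) = 1 and matching coefficients:
 x^0: a_0 = 1.
 x^1: a_1 - a_0 = 0, so a_1 = 1.
 x^k (k >= 2): a_k - a_{k-1} - a_{k-2} = 0, i.e. a_k = a_{k-1} + a_{k-2}.
This is the Fibonacci-type recurrence shifted so that a_0 = a_1 = 1.
Iterating: a_0=1, a_1=1, a_2=2, a_3=3, a_4=5, a_5=8, a_6=13, a_7=21, a_8=34, a_9=55, ...
a_71 = 498454011879264.

498454011879264


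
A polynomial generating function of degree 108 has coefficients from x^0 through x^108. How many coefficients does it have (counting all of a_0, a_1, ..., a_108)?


A polynomial of degree 108 takes the form a_0 + a_1 x + ... + a_108 x^108.
The number of coefficients is 108 + 1 = 109.

109


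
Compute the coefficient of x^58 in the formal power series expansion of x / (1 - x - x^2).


Let f(x) = sum_{k>=0} a_k x^k. Multiplying f(x) * (1 - x - x^2) = x and matching coefficients gives a_0 = 0, a_1 = 1, and a_k = a_{k-1} + a_{k-2} for k >= 2. These are the Fibonacci numbers F_k.
Iterating from F_0 = 0, F_1 = 1:
F_0=0, F_1=1, F_2=1, F_3=2, F_4=3, F_5=5, F_6=8, F_7=13, F_8=21, F_9=34, ...
F_58 = 591286729879.

591286729879


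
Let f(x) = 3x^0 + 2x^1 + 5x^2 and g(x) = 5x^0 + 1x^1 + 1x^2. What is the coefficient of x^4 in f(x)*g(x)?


Cauchy product at x^4:
5*1
= 5

5


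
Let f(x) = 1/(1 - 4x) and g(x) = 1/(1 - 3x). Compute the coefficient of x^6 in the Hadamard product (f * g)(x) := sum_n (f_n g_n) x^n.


f has coefficients f_k = 4^k and g has coefficients g_k = 3^k, so the Hadamard product has coefficient (f*g)_k = 4^k * 3^k = 12^k.
For k = 6: 12^6 = 2985984.

2985984


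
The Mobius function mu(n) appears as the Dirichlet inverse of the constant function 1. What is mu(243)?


243 has a squared prime factor, so mu(243) = 0.
Factorization reveals a repeated prime.

0


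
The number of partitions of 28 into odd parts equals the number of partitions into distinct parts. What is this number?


Computing partitions of 28 into odd parts (1, 3, 5, ...):
Using the generating function prod_{k>=0} 1/(1-x^(2k+1)),
the count is 222

222


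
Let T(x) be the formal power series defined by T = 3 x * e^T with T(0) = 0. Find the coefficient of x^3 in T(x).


Apply the Lagrange inversion formula: if T = 3 x * phi(T) with phi(t) = e^t, then
[x^n] T = 3^n * (1/n) [t^(n-1)] phi(t)^n = 3^n * (1/n) [t^(n-1)] e^(n t) = 3^n * (1/n) * n^(n-1) / (n-1)! = 3^n * n^(n-1) / n!.
When c = 1 this is the Cayley count of rooted labeled trees on n vertices, divided by n!.
For n = 3: 3^3 * 3^2 / 3! = 27 * 9/6 = 81/2.

81/2


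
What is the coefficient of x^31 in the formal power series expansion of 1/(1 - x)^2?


The negative binomial / multiset identity is
1/(1 - x)^r = sum_{k>=0} C(k + r - 1, r - 1) x^k.
Here r = 2 and k = 31, so the coefficient is
C(31 + 1, 1) = C(32, 1)
= 32

32


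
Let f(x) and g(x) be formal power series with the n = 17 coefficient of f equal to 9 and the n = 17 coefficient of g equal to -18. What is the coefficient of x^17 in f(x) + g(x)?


Addition of formal power series is termwise.
The coefficient of x^17 in f + g = 9 + -18
= -9

-9


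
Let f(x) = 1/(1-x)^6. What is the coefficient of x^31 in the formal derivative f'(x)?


Differentiate: d/dx [ 1/(1-x)^r ] = r / (1-x)^(r+1).
Here r = 6, so f'(x) = 6 / (1-x)^7.
The expansion of 1/(1-x)^(r+1) has coefficient of x^n equal to C(n+r, r).
So the coefficient of x^31 in f'(x) is
6 * C(37, 6) = 6 * 2324784 = 13948704

13948704


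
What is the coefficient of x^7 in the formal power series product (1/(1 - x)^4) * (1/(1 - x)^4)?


Combine the factors: (1/(1 - x)^4) * (1/(1 - x)^4) = 1/(1 - x)^8.
Then use 1/(1 - x)^r = sum_{k>=0} C(k + r - 1, r - 1) x^k with r = 8 and k = 7:
C(14, 7) = 3432.

3432


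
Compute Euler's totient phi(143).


phi(n) counts integers in [1, n] coprime to n. Using the multiplicative formula phi(n) = n * prod_{p | n} (1 - 1/p):
143 = 11 * 13, so
phi(143) = 143 * (1 - 1/11) * (1 - 1/13) = 120.

120


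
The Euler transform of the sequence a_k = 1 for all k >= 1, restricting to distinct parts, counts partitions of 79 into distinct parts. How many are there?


Partitions of 79 into distinct parts can be computed via generating function.
Product (1+x)(1+x^2)(1+x^3)...
The coefficient of x^79 = 70488

70488


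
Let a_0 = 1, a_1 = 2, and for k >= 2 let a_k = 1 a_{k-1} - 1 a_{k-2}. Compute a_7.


Iterating the recurrence forward:
a_0 = 1
a_1 = 2
a_2 = 1*2 - 1*1 = 1
a_3 = 1*1 - 1*2 = -1
a_4 = 1*-1 - 1*1 = -2
a_5 = 1*-2 - 1*-1 = -1
a_6 = 1*-1 - 1*-2 = 1
a_7 = 1*1 - 1*-1 = 2
So a_7 = 2.

2


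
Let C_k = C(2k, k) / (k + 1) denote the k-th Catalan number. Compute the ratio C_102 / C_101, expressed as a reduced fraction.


Using C_k = (2k)! / (k! (k+1)!), the ratio C_{k+1}/C_k simplifies to
C_{k+1}/C_k = [(2k+2)! / ((k+1)! (k+2)!)] * [k! (k+1)! / (2k)!]
 = (2k+2)(2k+1) / ((k+1)(k+2)) = 2(2k+1) / (k+2).
For k = 101: 2(2*101 + 1) / (101 + 2) = 406/103 = 406/103.

406/103


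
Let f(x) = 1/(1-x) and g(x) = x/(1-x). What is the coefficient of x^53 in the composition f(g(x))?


First simplify the composition: f(g(x)) = 1/(1 - x/(1-x)) = (1-x)/((1-x) - x) = (1-x)/(1-2x).
Now extract the coefficient. Write (1-x)/(1-2x) = 1/(1-2x) - x/(1-2x).
The coefficient of x^n in 1/(1-2x) is 2^n, and in x/(1-2x) is 2^(n-1) (for n >= 1).
So the coefficient of x^53 is 2^53 - 2^52 = 9007199254740992 - 4503599627370496 = 4503599627370496.

4503599627370496


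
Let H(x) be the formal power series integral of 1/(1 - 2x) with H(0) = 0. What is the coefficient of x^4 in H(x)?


1/(1 - 2x) = sum_{k>=0} 2^k x^k. Integrating termwise with H(0) = 0:
H(x) = sum_{k>=0} 2^k x^(k+1) / (k+1) = sum_{m>=1} 2^(m-1) x^m / m.
For m = 4: 2^3/4 = 8/4 = 2.

2
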